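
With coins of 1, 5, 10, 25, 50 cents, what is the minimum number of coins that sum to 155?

155 − 3×50→5 − 1×5→0
Total coins = 3 + 1 = 4

4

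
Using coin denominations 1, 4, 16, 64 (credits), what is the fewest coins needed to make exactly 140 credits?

5

140 − 2×64→12 − 3×4→0
Total coins = 2 + 3 = 5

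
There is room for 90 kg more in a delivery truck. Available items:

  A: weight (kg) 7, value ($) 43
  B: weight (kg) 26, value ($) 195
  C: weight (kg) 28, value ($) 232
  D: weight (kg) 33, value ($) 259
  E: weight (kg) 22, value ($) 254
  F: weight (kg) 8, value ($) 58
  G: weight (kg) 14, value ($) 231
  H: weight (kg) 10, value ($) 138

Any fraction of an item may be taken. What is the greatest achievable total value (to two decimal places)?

980.58

Ratios (sorted): G 16.50, H 13.80, E 11.55, C 8.29, D 7.85, B 7.50, F 7.25, A 6.14
take G (14 @ 231); take H (10 @ 138); take E (22 @ 254); take C (28 @ 232); take 16/33 of D → 125.58. Capacity used 90/90.
Total value = 980.58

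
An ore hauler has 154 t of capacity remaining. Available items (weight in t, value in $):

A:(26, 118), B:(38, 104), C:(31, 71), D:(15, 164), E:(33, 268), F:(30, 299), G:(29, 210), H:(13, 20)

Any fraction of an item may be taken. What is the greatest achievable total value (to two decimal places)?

Ratios (sorted): D 10.93, F 9.97, E 8.12, G 7.24, A 4.54, B 2.74, C 2.29, H 1.54
take D (15 @ 164); take F (30 @ 299); take E (33 @ 268); take G (29 @ 210); take A (26 @ 118); take 21/38 of B → 57.47. Capacity used 154/154.
Total value = 1116.47

1116.47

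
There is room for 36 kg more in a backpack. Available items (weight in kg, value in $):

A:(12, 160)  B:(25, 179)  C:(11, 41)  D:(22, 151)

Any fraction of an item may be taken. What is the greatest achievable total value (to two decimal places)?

331.84

Greedy by value/weight ratio, highest first.
Order: A (160/12=13.33) > B (179/25=7.16) > D (151/22=6.86) > C (41/11=3.73)
Fill: take A (12 @ 160) → take 24/25 of B → 171.84; 36/36 used.
Total value = 331.84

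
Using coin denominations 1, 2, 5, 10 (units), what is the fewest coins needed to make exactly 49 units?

7

Use the largest denomination that fits, subtract, and repeat.
49 − 4×10→9 − 1×5→4 − 2×2→0
Total coins = 4 + 1 + 2 = 7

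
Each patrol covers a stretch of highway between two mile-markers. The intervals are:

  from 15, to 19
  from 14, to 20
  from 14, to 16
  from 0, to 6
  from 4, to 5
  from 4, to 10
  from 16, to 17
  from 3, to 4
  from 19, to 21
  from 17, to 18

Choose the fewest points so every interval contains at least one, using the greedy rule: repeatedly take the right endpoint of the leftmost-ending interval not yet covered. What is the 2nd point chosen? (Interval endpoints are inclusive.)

Sort by right endpoint; whenever an interval is uncovered, place a point at its right end.
By right end: [3,4]  [4,5]  [0,6]  [4,10]  [14,16]  [16,17]  [17,18]  [15,19]  [14,20]  [19,21]
[3,4] uncovered → point at 4; [14,16] uncovered → point at 16; [17,18] uncovered → point at 18; [19,21] uncovered → point at 21.
Points: 4, 16, 18, 21 (4 total).

16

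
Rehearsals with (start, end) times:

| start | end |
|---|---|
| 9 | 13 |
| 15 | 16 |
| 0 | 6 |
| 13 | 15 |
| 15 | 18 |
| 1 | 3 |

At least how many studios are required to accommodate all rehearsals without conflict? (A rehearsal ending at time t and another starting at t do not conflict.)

Events (time:±→running): 0:+→1 1:+→2 … peak 2.

2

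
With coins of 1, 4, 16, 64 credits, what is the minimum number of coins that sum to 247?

Use the largest denomination that fits, subtract, and repeat.
247 = 3×64 + 3×16 + 1×4 + 3×1
Total coins = 3 + 3 + 1 + 3 = 10

10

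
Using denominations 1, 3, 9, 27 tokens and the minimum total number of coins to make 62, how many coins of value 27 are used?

Greedy: take as many of the largest coin as possible, then repeat with the remainder.
62 − 2×27→8 − 2×3→2 − 2×1→0
Count of 27: 2

2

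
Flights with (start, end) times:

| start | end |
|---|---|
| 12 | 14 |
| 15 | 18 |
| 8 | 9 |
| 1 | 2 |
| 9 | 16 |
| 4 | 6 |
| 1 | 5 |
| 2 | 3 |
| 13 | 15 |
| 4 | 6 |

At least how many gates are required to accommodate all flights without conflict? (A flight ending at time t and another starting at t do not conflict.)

3

Events (time:±→running): 1:+→1 1:+→2 2:-→1 2:+→2 3:-→1 4:+→2 4:+→3 … peak 3.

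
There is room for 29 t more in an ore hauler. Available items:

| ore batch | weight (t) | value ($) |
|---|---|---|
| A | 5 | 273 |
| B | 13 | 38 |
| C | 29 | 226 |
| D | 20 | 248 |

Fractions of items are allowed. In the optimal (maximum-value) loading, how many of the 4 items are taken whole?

Order: A (273/5=54.60) > D (248/20=12.40) > C (226/29=7.79) > B (38/13=2.92)
Fill: take A (5 @ 273) → take D (20 @ 248) → take 4/29 of C → 31.17; 29/29 used.
2 item(s) taken whole; one partial (take 4/29 of C).

2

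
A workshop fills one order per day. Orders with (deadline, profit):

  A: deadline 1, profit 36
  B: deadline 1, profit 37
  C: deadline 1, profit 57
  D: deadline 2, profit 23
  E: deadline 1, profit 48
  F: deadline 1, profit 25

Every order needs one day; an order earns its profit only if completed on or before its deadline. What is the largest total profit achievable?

Take jobs in profit order; each goes to the latest open slot no later than its deadline.
Profit order: C=57 E=48 B=37 A=36 F=25 D=23
Assign: C→slot 1, E skipped, B skipped, A skipped, F skipped, D→slot 2.
Slots: [1:C] [2:D]
Profit = 57 + 23 = 80

80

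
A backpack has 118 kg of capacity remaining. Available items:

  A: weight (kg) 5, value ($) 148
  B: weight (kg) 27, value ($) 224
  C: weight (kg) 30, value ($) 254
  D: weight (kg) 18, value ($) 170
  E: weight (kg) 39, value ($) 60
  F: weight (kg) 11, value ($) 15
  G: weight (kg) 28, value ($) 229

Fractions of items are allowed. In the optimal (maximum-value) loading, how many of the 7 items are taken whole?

Sort by value per unit weight and fill in that order.
Order: A (148/5=29.60) > D (170/18=9.44) > C (254/30=8.47) > B (224/27=8.30) > G (229/28=8.18) > E (60/39=1.54) > F (15/11=1.36)
Fill: take A (5 @ 148) → take D (18 @ 170) → take C (30 @ 254) → take B (27 @ 224) → take G (28 @ 229) → take 10/39 of E → 15.38; 118/118 used.
5 item(s) taken whole; one partial (take 10/39 of E).

5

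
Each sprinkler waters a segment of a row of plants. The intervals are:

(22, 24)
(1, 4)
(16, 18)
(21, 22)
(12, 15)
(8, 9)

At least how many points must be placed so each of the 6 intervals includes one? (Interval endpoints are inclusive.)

Sort by right endpoint; whenever an interval is uncovered, place a point at its right end.
By right end: [1,4]  [8,9]  [12,15]  [16,18]  [21,22]  [22,24]
[1,4] uncovered → point at 4; [8,9] uncovered → point at 9; [12,15] uncovered → point at 15; [16,18] uncovered → point at 18; [21,22] uncovered → point at 22.
Points: 4, 9, 15, 18, 22 (5 total).

5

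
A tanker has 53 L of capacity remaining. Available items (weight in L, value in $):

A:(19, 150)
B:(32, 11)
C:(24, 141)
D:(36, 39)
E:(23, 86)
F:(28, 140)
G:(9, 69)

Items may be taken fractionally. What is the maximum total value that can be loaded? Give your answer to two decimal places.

Greedy by value/weight ratio, highest first.
Order: A (150/19=7.89) > G (69/9=7.67) > C (141/24=5.88) > F (140/28=5.00) > E (86/23=3.74) > D (39/36=1.08) > B (11/32=0.34)
Fill: take A (19 @ 150) → take G (9 @ 69) → take C (24 @ 141) → take 1/28 of F → 5.00; 53/53 used.
Total value = 365.00

365.00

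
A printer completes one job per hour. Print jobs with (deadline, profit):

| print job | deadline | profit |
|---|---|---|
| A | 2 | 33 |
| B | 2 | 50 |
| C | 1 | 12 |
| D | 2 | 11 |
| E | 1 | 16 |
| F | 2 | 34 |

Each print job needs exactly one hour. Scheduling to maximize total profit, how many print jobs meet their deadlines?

2

Sort by profit descending; place each in the latest free slot ≤ its deadline.
Profit order: B=50 F=34 A=33 E=16 C=12 D=11
Assign: B→slot 2, F→slot 1, A skipped, E skipped, C skipped, D skipped.
Slots: [1:F] [2:B]
2 of 6 scheduled.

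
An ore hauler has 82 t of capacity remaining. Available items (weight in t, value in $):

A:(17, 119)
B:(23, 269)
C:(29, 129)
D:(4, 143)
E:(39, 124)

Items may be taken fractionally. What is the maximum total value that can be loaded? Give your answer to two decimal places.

688.62

Order: D (143/4=35.75) > B (269/23=11.70) > A (119/17=7.00) > C (129/29=4.45) > E (124/39=3.18)
Fill: take D (4 @ 143) → take B (23 @ 269) → take A (17 @ 119) → take C (29 @ 129) → take 9/39 of E → 28.62; 82/82 used.
Total value = 688.62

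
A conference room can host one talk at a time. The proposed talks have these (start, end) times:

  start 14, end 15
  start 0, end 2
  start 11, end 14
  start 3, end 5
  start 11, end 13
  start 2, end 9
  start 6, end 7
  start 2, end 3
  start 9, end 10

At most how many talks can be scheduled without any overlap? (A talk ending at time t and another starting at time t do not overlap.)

7

Greedy by earliest finish: after sorting by end time, pick each interval compatible with the last pick.
Sorted by end: (0,2)  (2,3)  (3,5)  (6,7)  (2,9)  (9,10)  (11,13)  (11,14)  (14,15)
take (0,2); take (2,3); take (3,5); take (6,7); take (9,10); take (11,13); take (14,15).
Selected 7 talks.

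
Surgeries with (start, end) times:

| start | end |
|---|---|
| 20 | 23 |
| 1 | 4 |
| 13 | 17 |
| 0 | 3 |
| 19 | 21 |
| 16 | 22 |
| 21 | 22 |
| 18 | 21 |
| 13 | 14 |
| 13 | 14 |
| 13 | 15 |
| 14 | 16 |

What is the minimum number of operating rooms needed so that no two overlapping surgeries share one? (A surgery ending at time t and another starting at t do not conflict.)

starts: [0, 1, 13, 13, 13, 13, 14, 16, 18, 19, 20, 21]
ends:   [3, 4, 14, 14, 15, 16, 17, 21, 21, 22, 22, 23]
s0→1 s1→2 e3→1 e4→0 s13→1 s13→2 s13→3 s13→4  — peak 4.

4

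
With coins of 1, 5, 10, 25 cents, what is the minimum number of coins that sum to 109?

9

Use the largest denomination that fits, subtract, and repeat.
109 = 4×25 + 1×5 + 4×1
Total coins = 4 + 1 + 4 = 9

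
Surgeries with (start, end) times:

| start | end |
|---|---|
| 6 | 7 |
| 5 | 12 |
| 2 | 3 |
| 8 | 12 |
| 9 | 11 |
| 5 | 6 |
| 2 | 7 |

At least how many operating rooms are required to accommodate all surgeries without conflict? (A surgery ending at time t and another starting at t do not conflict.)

3

The answer is the maximum number of intervals overlapping at any instant.
starts: [2, 2, 5, 5, 6, 8, 9]
ends:   [3, 6, 7, 7, 11, 12, 12]
s2→1 s2→2 e3→1 s5→2 s5→3  — peak 3.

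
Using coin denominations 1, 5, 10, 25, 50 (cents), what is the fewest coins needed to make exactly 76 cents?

3

Greedy: take as many of the largest coin as possible, then repeat with the remainder.
76 − 1×50→26 − 1×25→1 − 1×1→0
Total coins = 1 + 1 + 1 = 3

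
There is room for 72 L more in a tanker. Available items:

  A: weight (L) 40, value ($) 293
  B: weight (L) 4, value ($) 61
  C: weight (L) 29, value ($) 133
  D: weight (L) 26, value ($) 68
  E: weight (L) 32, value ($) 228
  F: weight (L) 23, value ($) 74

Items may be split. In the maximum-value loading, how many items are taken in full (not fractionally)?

2

Greedy by value/weight ratio, highest first.
Ratios (sorted): B 15.25, A 7.33, E 7.12, C 4.59, F 3.22, D 2.62
take B (4 @ 61); take A (40 @ 293); take 28/32 of E → 199.50. Capacity used 72/72.
2 item(s) taken whole; one partial (take 28/32 of E).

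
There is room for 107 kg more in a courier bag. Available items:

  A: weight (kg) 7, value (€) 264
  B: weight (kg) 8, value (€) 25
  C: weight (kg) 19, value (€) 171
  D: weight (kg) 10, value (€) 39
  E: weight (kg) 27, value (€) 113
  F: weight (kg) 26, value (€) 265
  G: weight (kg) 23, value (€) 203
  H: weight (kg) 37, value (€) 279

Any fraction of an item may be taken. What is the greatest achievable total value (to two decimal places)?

Greedy by value/weight ratio, highest first.
Ratios (sorted): A 37.71, F 10.19, C 9.00, G 8.83, H 7.54, E 4.19, D 3.90, B 3.12
take A (7 @ 264); take F (26 @ 265); take C (19 @ 171); take G (23 @ 203); take 32/37 of H → 241.30. Capacity used 107/107.
Total value = 1144.30

1144.30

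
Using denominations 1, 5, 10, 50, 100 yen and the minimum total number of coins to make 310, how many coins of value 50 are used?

310 − 3×100→10 − 1×10→0
Count of 50: 0

0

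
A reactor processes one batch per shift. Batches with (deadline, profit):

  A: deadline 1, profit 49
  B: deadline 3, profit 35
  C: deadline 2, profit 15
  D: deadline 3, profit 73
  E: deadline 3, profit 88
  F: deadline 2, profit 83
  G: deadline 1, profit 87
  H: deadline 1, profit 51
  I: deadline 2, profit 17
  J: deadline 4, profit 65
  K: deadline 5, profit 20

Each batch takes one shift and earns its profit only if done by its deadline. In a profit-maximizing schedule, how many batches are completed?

5

Profit order: E=88 G=87 F=83 D=73 J=65 H=51 A=49 B=35 K=20 I=17 C=15
Assign: E→slot 3, G→slot 1, F→slot 2, D skipped, J→slot 4, H skipped, A skipped, B skipped, K→slot 5, I skipped, C skipped.
Slots: [1:G] [2:F] [3:E] [4:J] [5:K]
5 of 11 scheduled.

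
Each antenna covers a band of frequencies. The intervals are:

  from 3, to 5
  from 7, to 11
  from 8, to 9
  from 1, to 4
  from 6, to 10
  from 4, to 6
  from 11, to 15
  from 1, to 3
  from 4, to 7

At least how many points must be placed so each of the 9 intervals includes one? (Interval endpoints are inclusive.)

4

Sort by right endpoint; whenever an interval is uncovered, place a point at its right end.
By right end: [1,3]  [1,4]  [3,5]  [4,6]  [4,7]  [8,9]  [6,10]  [7,11]  [11,15]
[1,3] uncovered → point at 3; [4,6] uncovered → point at 6; [8,9] uncovered → point at 9; [11,15] uncovered → point at 15.
Points: 3, 6, 9, 15 (4 total).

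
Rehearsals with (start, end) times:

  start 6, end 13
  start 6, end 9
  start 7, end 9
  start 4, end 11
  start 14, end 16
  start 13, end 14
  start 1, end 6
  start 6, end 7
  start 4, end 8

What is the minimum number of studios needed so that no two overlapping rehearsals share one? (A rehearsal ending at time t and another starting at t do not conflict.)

starts: [1, 4, 4, 6, 6, 6, 7, 13, 14]
ends:   [6, 7, 8, 9, 9, 11, 13, 14, 16]
s1→1 s4→2 s4→3 e6→2 s6→3 s6→4 s6→5  — peak 5.

5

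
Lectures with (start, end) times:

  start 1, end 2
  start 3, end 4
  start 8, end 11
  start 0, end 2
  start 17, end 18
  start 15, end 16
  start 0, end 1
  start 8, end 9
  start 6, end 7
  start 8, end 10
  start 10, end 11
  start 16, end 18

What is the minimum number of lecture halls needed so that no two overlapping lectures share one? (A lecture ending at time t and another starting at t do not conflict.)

3

Events (time:±→running): 0:+→1 0:+→2 1:-→1 1:+→2 2:-→1 2:-→0 3:+→1 4:-→0 6:+→1 7:-→0 8:+→1 8:+→2 8:+→3 … peak 3.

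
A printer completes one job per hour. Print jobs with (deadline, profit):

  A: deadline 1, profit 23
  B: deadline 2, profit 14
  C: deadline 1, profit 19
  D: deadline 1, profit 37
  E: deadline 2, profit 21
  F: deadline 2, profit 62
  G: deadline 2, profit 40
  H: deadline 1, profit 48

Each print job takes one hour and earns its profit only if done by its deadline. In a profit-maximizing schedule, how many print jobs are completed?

By profit: F(d2,62), H(d1,48), G(d2,40), D(d1,37), A(d1,23), E(d2,21), C(d1,19), B(d2,14)
F→slot 2; H→slot 1; G skipped; D skipped; A skipped; E skipped; C skipped; B skipped.
2 of 8 scheduled.

2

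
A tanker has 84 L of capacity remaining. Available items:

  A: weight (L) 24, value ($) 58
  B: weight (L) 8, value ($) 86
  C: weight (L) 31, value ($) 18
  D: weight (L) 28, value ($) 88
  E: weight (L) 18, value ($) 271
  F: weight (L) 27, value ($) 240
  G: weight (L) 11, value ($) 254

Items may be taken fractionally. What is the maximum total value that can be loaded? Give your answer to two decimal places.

Sort by value per unit weight and fill in that order.
Ratios (sorted): G 23.09, E 15.06, B 10.75, F 8.89, D 3.14, A 2.42, C 0.58
take G (11 @ 254); take E (18 @ 271); take B (8 @ 86); take F (27 @ 240); take 20/28 of D → 62.86. Capacity used 84/84.
Total value = 913.86

913.86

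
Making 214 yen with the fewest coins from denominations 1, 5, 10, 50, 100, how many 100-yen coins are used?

214 − 2×100→14 − 1×10→4 − 4×1→0
Count of 100: 2

2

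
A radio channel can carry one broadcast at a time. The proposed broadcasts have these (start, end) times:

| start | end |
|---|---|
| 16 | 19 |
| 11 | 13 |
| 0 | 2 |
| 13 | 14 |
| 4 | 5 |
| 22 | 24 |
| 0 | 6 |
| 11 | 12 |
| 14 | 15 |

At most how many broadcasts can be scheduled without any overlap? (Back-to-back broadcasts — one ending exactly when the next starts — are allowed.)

7

Greedy by earliest finish: after sorting by end time, pick each interval compatible with the last pick.
Sorted by end: (0,2)  (4,5)  (0,6)  (11,12)  (11,13)  (13,14)  (14,15)  (16,19)  (22,24)
take (0,2); take (4,5); take (11,12); skip (11,13); take (13,14); take (14,15); take (16,19); take (22,24).
Selected 7 broadcasts.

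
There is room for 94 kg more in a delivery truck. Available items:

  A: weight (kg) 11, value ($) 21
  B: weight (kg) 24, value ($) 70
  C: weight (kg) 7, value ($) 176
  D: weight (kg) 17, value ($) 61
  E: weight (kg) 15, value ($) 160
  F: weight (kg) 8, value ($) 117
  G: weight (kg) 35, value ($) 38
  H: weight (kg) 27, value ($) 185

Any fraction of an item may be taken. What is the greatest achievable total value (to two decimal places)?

Ratios (sorted): C 25.14, F 14.62, E 10.67, H 6.85, D 3.59, B 2.92, A 1.91, G 1.09
take C (7 @ 176); take F (8 @ 117); take E (15 @ 160); take H (27 @ 185); take D (17 @ 61); take 20/24 of B → 58.33. Capacity used 94/94.
Total value = 757.33

757.33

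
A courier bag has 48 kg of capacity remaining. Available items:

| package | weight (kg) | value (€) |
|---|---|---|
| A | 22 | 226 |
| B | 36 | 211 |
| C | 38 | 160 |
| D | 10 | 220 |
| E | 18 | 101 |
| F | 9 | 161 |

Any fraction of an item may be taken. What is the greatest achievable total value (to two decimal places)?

Ratios (sorted): D 22.00, F 17.89, A 10.27, B 5.86, E 5.61, C 4.21
take D (10 @ 220); take F (9 @ 161); take A (22 @ 226); take 7/36 of B → 41.03. Capacity used 48/48.
Total value = 648.03

648.03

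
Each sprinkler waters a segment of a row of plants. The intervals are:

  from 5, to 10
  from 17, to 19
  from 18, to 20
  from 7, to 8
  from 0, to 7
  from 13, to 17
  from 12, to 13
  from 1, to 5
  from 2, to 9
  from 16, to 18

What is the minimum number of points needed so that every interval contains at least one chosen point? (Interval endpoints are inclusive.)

Sorted: [1,5] [0,7] [7,8] [2,9] [5,10] [12,13] [13,17] [16,18] [17,19] [18,20]
{[1,5],[0,7]} hit by 5; {[7,8],[2,9],[5,10]} hit by 8; {[12,13],[13,17]} hit by 13; {[16,18],[17,19],[18,20]} hit by 18.
Points: 5, 8, 13, 18 (4 total).

4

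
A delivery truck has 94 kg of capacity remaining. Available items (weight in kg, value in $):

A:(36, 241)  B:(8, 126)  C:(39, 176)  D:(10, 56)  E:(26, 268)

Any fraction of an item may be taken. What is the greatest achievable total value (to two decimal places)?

Sort by value per unit weight and fill in that order.
Order: B (126/8=15.75) > E (268/26=10.31) > A (241/36=6.69) > D (56/10=5.60) > C (176/39=4.51)
Fill: take B (8 @ 126) → take E (26 @ 268) → take A (36 @ 241) → take D (10 @ 56) → take 14/39 of C → 63.18; 94/94 used.
Total value = 754.18

754.18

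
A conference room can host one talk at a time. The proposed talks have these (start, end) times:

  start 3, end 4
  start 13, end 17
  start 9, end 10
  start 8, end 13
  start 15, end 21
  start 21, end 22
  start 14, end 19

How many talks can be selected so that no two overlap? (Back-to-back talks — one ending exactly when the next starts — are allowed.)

Sorted by end: (3,4)  (9,10)  (8,13)  (13,17)  (14,19)  (15,21)  (21,22)
take (3,4); take (9,10); skip (8,13); take (13,17); take (21,22).
Selected 4 talks.

4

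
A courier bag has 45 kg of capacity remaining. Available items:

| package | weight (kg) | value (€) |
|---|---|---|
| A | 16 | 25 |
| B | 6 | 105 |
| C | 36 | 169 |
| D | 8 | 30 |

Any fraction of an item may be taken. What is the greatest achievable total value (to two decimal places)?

285.25

Order: B (105/6=17.50) > C (169/36=4.69) > D (30/8=3.75) > A (25/16=1.56)
Fill: take B (6 @ 105) → take C (36 @ 169) → take 3/8 of D → 11.25; 45/45 used.
Total value = 285.25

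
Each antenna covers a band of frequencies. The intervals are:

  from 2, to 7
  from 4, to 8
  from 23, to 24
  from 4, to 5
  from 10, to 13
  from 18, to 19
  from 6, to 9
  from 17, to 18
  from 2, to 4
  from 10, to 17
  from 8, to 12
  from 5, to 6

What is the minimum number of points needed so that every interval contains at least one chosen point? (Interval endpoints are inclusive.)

Sort by right endpoint; whenever an interval is uncovered, place a point at its right end.
Sorted: [2,4] [4,5] [5,6] [2,7] [4,8] [6,9] [8,12] [10,13] [10,17] [17,18] [18,19] [23,24]
{[2,4],[4,5]} hit by 4; {[5,6],[2,7],[4,8],[6,9]} hit by 6; {[8,12],[10,13],[10,17]} hit by 12; {[17,18],[18,19]} hit by 18; {[23,24]} hit by 24.
Points: 4, 6, 12, 18, 24 (5 total).

5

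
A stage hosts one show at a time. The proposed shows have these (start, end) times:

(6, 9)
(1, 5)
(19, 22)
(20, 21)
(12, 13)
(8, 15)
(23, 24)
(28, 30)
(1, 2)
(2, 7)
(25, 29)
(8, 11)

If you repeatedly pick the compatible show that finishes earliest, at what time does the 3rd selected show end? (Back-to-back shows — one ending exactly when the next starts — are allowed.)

11

Sort by end time and greedily take each interval whose start is ≥ the last chosen end.
By end time: (1,2), (1,5), (2,7), (6,9), (8,11), (12,13), (8,15), (20,21), (19,22), (23,24), (25,29), (28,30).
Pick (1,2); next start ≥ 2 → (2,7); next start ≥ 7 → (8,11); next start ≥ 11 → (12,13); next start ≥ 13 → (20,21); next start ≥ 21 → (23,24); next start ≥ 24 → (25,29).
Selected: (1,2) (2,7) (8,11) (12,13) (20,21) (23,24) (25,29)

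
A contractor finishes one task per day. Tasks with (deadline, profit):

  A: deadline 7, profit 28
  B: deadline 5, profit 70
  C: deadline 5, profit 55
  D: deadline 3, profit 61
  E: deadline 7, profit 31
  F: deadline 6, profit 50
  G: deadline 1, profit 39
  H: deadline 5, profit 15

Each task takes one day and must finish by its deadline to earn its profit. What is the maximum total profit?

334

Sort by profit descending; place each in the latest free slot ≤ its deadline.
By profit: B(d5,70), D(d3,61), C(d5,55), F(d6,50), G(d1,39), E(d7,31), A(d7,28), H(d5,15)
B→slot 5; D→slot 3; C→slot 4; F→slot 6; G→slot 1; E→slot 7; A→slot 2; H skipped.
Profit = 39 + 28 + 61 + 55 + 70 + 50 + 31 = 334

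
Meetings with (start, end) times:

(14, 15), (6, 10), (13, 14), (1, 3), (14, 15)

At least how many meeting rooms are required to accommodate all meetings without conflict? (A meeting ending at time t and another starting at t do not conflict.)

Count concurrent intervals with a sweep; the peak is the room count.
starts: [1, 6, 13, 14, 14]
ends:   [3, 10, 14, 15, 15]
s1→1 e3→0 s6→1 e10→0 s13→1 e14→0 s14→1 s14→2  — peak 2.

2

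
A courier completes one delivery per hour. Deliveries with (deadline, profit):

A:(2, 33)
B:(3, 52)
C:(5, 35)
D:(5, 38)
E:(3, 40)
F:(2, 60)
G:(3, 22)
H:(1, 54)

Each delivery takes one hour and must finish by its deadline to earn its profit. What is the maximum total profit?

Sort by profit descending; place each in the latest free slot ≤ its deadline.
By profit: F(d2,60), H(d1,54), B(d3,52), E(d3,40), D(d5,38), C(d5,35), A(d2,33), G(d3,22)
F→slot 2; H→slot 1; B→slot 3; E skipped; D→slot 5; C→slot 4; A skipped; G skipped.
Profit = 54 + 60 + 52 + 35 + 38 = 239

239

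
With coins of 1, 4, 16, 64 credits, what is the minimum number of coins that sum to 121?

7

Use the largest denomination that fits, subtract, and repeat.
121 − 1×64→57 − 3×16→9 − 2×4→1 − 1×1→0
Total coins = 1 + 3 + 2 + 1 = 7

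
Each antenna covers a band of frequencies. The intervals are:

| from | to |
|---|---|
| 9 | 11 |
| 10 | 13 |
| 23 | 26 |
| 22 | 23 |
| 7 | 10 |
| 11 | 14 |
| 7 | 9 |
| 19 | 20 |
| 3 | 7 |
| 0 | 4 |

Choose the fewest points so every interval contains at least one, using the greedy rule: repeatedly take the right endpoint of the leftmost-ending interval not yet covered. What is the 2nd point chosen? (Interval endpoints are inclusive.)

9

Process intervals by earliest right end; each time one isn't hit yet, stab at its right endpoint.
By right end: [0,4]  [3,7]  [7,9]  [7,10]  [9,11]  [10,13]  [11,14]  [19,20]  [22,23]  [23,26]
[0,4] uncovered → point at 4; [7,9] uncovered → point at 9; [10,13] uncovered → point at 13; [19,20] uncovered → point at 20; [22,23] uncovered → point at 23.
Points: 4, 9, 13, 20, 23 (5 total).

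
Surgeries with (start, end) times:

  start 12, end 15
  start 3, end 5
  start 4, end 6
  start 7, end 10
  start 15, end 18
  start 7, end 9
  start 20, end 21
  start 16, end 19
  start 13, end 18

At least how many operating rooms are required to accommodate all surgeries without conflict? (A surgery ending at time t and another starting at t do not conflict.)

3

Count concurrent intervals with a sweep; the peak is the room count.
starts: [3, 4, 7, 7, 12, 13, 15, 16, 20]
ends:   [5, 6, 9, 10, 15, 18, 18, 19, 21]
s3→1 s4→2 e5→1 e6→0 s7→1 s7→2 e9→1 e10→0 s12→1 s13→2 e15→1 s15→2 s16→3  — peak 3.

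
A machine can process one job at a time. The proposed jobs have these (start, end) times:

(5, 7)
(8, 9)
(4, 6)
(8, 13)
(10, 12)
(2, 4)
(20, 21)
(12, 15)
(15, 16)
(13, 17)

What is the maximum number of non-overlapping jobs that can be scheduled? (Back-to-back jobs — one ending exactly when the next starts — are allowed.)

Greedy by earliest finish: after sorting by end time, pick each interval compatible with the last pick.
Sorted by end: (2,4)  (4,6)  (5,7)  (8,9)  (10,12)  (8,13)  (12,15)  (15,16)  (13,17)  (20,21)
take (2,4); take (4,6); take (8,9); take (10,12); skip (8,13); take (12,15); take (15,16); take (20,21).
Selected 7 jobs.

7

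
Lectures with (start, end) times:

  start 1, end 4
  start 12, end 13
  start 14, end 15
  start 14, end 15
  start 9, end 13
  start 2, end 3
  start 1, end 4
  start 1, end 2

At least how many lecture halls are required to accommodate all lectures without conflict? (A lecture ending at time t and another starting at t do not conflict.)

The answer is the maximum number of intervals overlapping at any instant.
Events (time:±→running): 1:+→1 1:+→2 1:+→3 … peak 3.

3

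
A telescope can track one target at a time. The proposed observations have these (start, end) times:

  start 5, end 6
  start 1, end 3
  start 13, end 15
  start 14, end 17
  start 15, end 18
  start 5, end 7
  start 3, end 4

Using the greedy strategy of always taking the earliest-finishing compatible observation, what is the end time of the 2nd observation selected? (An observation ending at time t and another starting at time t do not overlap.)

By end time: (1,3), (3,4), (5,6), (5,7), (13,15), (14,17), (15,18).
Pick (1,3); next start ≥ 3 → (3,4); next start ≥ 4 → (5,6); next start ≥ 6 → (13,15); next start ≥ 15 → (15,18).
Selected: (1,3) (3,4) (5,6) (13,15) (15,18)

4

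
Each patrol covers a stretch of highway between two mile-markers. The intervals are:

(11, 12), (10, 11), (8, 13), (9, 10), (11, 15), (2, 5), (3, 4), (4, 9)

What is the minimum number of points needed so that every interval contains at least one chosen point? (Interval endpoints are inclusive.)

Sort by right endpoint; whenever an interval is uncovered, place a point at its right end.
Sorted: [3,4] [2,5] [4,9] [9,10] [10,11] [11,12] [8,13] [11,15]
{[3,4],[2,5],[4,9]} hit by 4; {[9,10],[10,11]} hit by 10; {[11,12],[8,13],[11,15]} hit by 12.
Points: 4, 10, 12 (3 total).

3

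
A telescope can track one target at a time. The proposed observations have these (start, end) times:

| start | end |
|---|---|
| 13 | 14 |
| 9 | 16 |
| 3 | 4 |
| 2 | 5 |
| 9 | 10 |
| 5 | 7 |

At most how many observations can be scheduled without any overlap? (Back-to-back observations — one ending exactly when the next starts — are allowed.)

4

By end time: (3,4), (2,5), (5,7), (9,10), (13,14), (9,16).
Pick (3,4); next start ≥ 4 → (5,7); next start ≥ 7 → (9,10); next start ≥ 10 → (13,14).
Selected 4 observations.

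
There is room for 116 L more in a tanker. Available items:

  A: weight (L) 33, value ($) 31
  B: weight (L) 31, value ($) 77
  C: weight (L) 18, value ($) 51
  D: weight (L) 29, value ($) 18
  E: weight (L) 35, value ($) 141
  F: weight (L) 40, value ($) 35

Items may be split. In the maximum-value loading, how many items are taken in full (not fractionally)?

3

Sort by value per unit weight and fill in that order.
Ratios (sorted): E 4.03, C 2.83, B 2.48, A 0.94, F 0.88, D 0.62
take E (35 @ 141); take C (18 @ 51); take B (31 @ 77); take 32/33 of A → 30.06. Capacity used 116/116.
3 item(s) taken whole; one partial (take 32/33 of A).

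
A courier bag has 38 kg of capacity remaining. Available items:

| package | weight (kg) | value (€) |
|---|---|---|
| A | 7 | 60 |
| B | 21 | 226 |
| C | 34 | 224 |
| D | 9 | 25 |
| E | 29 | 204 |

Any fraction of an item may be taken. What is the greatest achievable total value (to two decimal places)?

Greedy by value/weight ratio, highest first.
Order: B (226/21=10.76) > A (60/7=8.57) > E (204/29=7.03) > C (224/34=6.59) > D (25/9=2.78)
Fill: take B (21 @ 226) → take A (7 @ 60) → take 10/29 of E → 70.34; 38/38 used.
Total value = 356.34

356.34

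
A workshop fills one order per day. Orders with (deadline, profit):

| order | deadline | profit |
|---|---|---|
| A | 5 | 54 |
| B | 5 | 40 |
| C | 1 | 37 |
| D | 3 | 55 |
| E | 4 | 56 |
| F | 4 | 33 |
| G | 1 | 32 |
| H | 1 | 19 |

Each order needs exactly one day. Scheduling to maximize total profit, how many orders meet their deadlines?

5

Profit order: E=56 D=55 A=54 B=40 C=37 F=33 G=32 H=19
Assign: E→slot 4, D→slot 3, A→slot 5, B→slot 2, C→slot 1, F skipped, G skipped, H skipped.
Slots: [1:C] [2:B] [3:D] [4:E] [5:A]
5 of 8 scheduled.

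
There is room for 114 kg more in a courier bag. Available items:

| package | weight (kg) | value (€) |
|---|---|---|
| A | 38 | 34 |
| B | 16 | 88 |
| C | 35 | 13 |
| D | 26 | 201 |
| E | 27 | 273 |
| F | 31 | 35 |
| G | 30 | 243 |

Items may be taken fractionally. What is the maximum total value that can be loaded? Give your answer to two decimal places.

821.94

Order: E (273/27=10.11) > G (243/30=8.10) > D (201/26=7.73) > B (88/16=5.50) > F (35/31=1.13) > A (34/38=0.89) > C (13/35=0.37)
Fill: take E (27 @ 273) → take G (30 @ 243) → take D (26 @ 201) → take B (16 @ 88) → take 15/31 of F → 16.94; 114/114 used.
Total value = 821.94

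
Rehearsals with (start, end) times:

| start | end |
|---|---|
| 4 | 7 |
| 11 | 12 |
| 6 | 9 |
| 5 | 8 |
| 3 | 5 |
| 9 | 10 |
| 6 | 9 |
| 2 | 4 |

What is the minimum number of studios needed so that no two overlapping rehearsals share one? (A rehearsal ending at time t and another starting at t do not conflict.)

4

The answer is the maximum number of intervals overlapping at any instant.
Events (time:±→running): 2:+→1 3:+→2 4:-→1 4:+→2 5:-→1 5:+→2 6:+→3 6:+→4 … peak 4.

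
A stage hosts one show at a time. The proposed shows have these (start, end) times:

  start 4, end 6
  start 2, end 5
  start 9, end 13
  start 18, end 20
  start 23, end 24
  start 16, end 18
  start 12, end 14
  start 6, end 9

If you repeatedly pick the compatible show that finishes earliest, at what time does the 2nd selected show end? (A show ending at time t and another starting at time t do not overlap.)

9

Sort by end time and greedily take each interval whose start is ≥ the last chosen end.
By end time: (2,5), (4,6), (6,9), (9,13), (12,14), (16,18), (18,20), (23,24).
Pick (2,5); next start ≥ 5 → (6,9); next start ≥ 9 → (9,13); next start ≥ 13 → (16,18); next start ≥ 18 → (18,20); next start ≥ 20 → (23,24).
Selected: (2,5) (6,9) (9,13) (16,18) (18,20) (23,24)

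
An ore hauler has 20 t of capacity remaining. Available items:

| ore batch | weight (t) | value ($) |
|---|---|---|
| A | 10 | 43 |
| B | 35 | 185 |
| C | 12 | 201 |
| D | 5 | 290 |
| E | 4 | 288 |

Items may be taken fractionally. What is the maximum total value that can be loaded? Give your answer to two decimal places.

762.25

Order: E (288/4=72.00) > D (290/5=58.00) > C (201/12=16.75) > B (185/35=5.29) > A (43/10=4.30)
Fill: take E (4 @ 288) → take D (5 @ 290) → take 11/12 of C → 184.25; 20/20 used.
Total value = 762.25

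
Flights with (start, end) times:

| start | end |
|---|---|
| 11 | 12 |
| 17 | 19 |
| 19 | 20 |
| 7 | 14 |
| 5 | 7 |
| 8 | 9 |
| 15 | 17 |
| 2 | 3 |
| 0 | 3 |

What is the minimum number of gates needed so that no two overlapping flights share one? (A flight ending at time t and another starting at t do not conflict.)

2

Count concurrent intervals with a sweep; the peak is the room count.
Events (time:±→running): 0:+→1 2:+→2 … peak 2.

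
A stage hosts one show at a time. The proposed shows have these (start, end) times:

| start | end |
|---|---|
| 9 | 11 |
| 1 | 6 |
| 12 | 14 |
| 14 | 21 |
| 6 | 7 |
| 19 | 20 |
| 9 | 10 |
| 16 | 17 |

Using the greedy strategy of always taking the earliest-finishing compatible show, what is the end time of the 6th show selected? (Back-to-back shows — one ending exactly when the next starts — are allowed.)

20

Order by finish time; keep every interval that doesn't clash with the previous kept one.
By end time: (1,6), (6,7), (9,10), (9,11), (12,14), (16,17), (19,20), (14,21).
Pick (1,6); next start ≥ 6 → (6,7); next start ≥ 7 → (9,10); next start ≥ 10 → (12,14); next start ≥ 14 → (16,17); next start ≥ 17 → (19,20).
Selected: (1,6) (6,7) (9,10) (12,14) (16,17) (19,20)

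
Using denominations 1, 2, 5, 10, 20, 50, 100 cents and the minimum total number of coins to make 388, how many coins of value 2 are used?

Greedy: take as many of the largest coin as possible, then repeat with the remainder.
388 − 3×100→88 − 1×50→38 − 1×20→18 − 1×10→8 − 1×5→3 − 1×2→1 − 1×1→0
Count of 2: 1

1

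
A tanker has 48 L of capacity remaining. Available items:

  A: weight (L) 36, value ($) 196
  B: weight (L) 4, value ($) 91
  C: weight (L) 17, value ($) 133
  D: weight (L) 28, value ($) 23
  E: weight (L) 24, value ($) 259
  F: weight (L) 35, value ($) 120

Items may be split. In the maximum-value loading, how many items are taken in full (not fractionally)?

3

Order: B (91/4=22.75) > E (259/24=10.79) > C (133/17=7.82) > A (196/36=5.44) > F (120/35=3.43) > D (23/28=0.82)
Fill: take B (4 @ 91) → take E (24 @ 259) → take C (17 @ 133) → take 3/36 of A → 16.33; 48/48 used.
3 item(s) taken whole; one partial (take 3/36 of A).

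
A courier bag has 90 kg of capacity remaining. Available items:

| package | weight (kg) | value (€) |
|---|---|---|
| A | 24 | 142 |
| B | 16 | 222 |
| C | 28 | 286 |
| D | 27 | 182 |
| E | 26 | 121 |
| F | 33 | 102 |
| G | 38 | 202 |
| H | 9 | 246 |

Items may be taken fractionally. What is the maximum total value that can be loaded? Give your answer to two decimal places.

995.17

Greedy by value/weight ratio, highest first.
Order: H (246/9=27.33) > B (222/16=13.88) > C (286/28=10.21) > D (182/27=6.74) > A (142/24=5.92) > G (202/38=5.32) > E (121/26=4.65) > F (102/33=3.09)
Fill: take H (9 @ 246) → take B (16 @ 222) → take C (28 @ 286) → take D (27 @ 182) → take 10/24 of A → 59.17; 90/90 used.
Total value = 995.17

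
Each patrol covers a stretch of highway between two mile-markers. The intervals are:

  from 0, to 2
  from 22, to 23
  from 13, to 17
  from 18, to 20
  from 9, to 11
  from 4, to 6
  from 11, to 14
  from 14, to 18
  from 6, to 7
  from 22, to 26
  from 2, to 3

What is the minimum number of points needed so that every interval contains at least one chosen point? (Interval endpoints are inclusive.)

Sorted: [0,2] [2,3] [4,6] [6,7] [9,11] [11,14] [13,17] [14,18] [18,20] [22,23] [22,26]
{[0,2],[2,3]} hit by 2; {[4,6],[6,7]} hit by 6; {[9,11],[11,14]} hit by 11; {[13,17],[14,18]} hit by 17; {[18,20]} hit by 20; {[22,23],[22,26]} hit by 23.
Points: 2, 6, 11, 17, 20, 23 (6 total).

6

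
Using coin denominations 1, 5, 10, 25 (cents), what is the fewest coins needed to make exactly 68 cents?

7

68 − 2×25→18 − 1×10→8 − 1×5→3 − 3×1→0
Total coins = 2 + 1 + 1 + 3 = 7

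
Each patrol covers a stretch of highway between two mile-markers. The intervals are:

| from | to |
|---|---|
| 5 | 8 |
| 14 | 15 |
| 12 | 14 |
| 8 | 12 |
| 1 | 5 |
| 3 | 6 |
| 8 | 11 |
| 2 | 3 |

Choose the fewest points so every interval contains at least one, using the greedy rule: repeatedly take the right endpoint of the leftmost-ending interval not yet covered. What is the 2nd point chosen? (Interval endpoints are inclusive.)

8

Process intervals by earliest right end; each time one isn't hit yet, stab at its right endpoint.
Sorted: [2,3] [1,5] [3,6] [5,8] [8,11] [8,12] [12,14] [14,15]
{[2,3],[1,5],[3,6]} hit by 3; {[5,8],[8,11],[8,12]} hit by 8; {[12,14],[14,15]} hit by 14.
Points: 3, 8, 14 (3 total).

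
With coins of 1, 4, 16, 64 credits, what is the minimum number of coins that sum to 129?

3

129 = 2×64 + 1×1
Total coins = 2 + 1 = 3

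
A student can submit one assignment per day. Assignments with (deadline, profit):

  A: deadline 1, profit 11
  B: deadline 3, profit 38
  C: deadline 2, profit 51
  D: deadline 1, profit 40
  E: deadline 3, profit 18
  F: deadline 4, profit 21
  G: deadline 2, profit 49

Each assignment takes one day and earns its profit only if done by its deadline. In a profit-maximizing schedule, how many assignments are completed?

Sort by profit descending; place each in the latest free slot ≤ its deadline.
Profit order: C=51 G=49 D=40 B=38 F=21 E=18 A=11
Assign: C→slot 2, G→slot 1, D skipped, B→slot 3, F→slot 4, E skipped, A skipped.
Slots: [1:G] [2:C] [3:B] [4:F]
4 of 7 scheduled.

4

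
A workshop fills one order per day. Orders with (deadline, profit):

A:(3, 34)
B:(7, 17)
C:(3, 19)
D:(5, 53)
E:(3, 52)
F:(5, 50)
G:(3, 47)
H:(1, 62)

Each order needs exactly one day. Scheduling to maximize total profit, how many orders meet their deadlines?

6

Take jobs in profit order; each goes to the latest open slot no later than its deadline.
By profit: H(d1,62), D(d5,53), E(d3,52), F(d5,50), G(d3,47), A(d3,34), C(d3,19), B(d7,17)
H→slot 1; D→slot 5; E→slot 3; F→slot 4; G→slot 2; A skipped; C skipped; B→slot 7.
6 of 8 scheduled.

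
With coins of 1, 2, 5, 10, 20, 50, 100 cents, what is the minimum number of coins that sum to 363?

7

Use the largest denomination that fits, subtract, and repeat.
363 = 3×100 + 1×50 + 1×10 + 1×2 + 1×1
Total coins = 3 + 1 + 1 + 1 + 1 = 7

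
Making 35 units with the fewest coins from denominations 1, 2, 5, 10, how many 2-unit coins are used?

0

35 = 3×10 + 1×5
Count of 2: 0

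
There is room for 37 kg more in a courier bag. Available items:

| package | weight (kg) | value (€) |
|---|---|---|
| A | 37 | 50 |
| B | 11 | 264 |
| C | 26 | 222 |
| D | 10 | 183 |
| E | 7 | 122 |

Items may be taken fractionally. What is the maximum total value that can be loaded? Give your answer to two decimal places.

Sort by value per unit weight and fill in that order.
Ratios (sorted): B 24.00, D 18.30, E 17.43, C 8.54, A 1.35
take B (11 @ 264); take D (10 @ 183); take E (7 @ 122); take 9/26 of C → 76.85. Capacity used 37/37.
Total value = 645.85

645.85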